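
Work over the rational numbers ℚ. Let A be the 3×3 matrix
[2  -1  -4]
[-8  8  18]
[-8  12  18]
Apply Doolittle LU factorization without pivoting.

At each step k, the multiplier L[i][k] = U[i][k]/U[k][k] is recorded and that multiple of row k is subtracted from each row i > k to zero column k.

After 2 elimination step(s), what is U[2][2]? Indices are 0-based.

Step 1: pivot at (0,0) is 2.
  row1 ← row1 − (-4)·row0  ⇒  L[1][0]=-4, U row1=(0, 4, 2)
  row2 ← row2 − (-4)·row0  ⇒  L[2][0]=-4, U row2=(0, 8, 2)
Step 2: pivot at (1,1) is 4.
  row2 ← row2 − (2)·row1  ⇒  L[2][1]=2, U row2=(0, 0, -2)

U[2][2] = -2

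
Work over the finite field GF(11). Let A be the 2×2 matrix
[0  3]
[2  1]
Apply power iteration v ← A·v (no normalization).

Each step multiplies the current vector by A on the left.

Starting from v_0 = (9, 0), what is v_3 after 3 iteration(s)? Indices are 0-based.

v_3 = (10, 5)

v_0 = (9, 0).
v_1 = A·v_0 = (0, 7).
v_2 = A·v_1 = (10, 7).
v_3 = A·v_2 = (10, 5).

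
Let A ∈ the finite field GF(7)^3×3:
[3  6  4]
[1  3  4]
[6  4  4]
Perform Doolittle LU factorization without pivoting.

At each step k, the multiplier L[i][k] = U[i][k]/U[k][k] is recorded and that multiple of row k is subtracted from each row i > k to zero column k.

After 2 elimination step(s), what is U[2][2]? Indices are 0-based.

k=0: U[0][0]=3
  eliminate (1,0): mult=5, new row 1: (0, 1, 5); set L[1][0]=5
  eliminate (2,0): mult=2, new row 2: (0, 6, 3); set L[2][0]=2
k=1: U[1][1]=1
  eliminate (2,1): mult=6, new row 2: (0, 0, 1); set L[2][1]=6

U[2][2] = 1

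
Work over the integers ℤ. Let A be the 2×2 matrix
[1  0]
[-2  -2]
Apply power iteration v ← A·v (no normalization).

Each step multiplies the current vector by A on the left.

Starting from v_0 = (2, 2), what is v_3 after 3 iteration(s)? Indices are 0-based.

v_0 = (2, 2).
v_1 = A·v_0 = (2, -8).
v_2 = A·v_1 = (2, 12).
v_3 = A·v_2 = (2, -28).

v_3 = (2, -28)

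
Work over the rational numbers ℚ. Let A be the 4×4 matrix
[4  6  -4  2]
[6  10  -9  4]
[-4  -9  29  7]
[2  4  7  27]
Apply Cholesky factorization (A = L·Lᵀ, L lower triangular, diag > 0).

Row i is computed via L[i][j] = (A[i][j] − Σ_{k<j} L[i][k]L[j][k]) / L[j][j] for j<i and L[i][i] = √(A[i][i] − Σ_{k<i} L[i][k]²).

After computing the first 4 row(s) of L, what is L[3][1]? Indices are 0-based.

Step 1: L[0][0] = √(4) = 2.
  L[1][0] = (6) / L[0][0] = 3.
Step 2: L[1][1] = √(1) = 1.
  L[2][0] = (-4) / L[0][0] = -2.
  L[2][1] = (-3) / L[1][1] = -3.
Step 3: L[2][2] = √(16) = 4.
  L[3][0] = (2) / L[0][0] = 1.
  L[3][1] = (1) / L[1][1] = 1.
  L[3][2] = (12) / L[2][2] = 3.
Step 4: L[3][3] = √(16) = 4.

L[3][1] = 1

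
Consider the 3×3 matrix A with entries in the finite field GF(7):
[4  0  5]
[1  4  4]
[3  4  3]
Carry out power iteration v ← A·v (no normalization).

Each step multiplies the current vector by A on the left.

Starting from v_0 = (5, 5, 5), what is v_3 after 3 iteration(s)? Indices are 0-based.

v_0 = (5, 5, 5).
v_1 = A·v_0 = (3, 3, 1).
v_2 = A·v_1 = (3, 5, 3).
v_3 = A·v_2 = (6, 0, 3).

v_3 = (6, 0, 3)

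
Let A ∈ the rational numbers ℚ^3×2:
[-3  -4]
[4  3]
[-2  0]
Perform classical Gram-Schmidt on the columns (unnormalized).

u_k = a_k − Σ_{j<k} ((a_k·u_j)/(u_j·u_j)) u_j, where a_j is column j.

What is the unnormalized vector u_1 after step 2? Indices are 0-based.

Step 1: u_0 = a_0 = (-3, 4, -2).
Step 2: u_1 = a_1 − (24/29)·u_0 = (-44/29, -9/29, 48/29).

u_1 = (-44/29, -9/29, 48/29)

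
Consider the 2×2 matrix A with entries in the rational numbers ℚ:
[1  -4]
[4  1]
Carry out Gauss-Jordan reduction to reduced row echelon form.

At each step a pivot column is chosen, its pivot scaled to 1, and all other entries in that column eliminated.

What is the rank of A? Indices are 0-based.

pivot(0,0)=1: scale R0 → (1, -4)
  clear (1,0): R1 −= (4)R0 → (0, 17)
pivot(1,1)=17: scale R1 → (0, 1)
  clear (0,1): R0 −= (-4)R1 → (1, 0)

rank = 2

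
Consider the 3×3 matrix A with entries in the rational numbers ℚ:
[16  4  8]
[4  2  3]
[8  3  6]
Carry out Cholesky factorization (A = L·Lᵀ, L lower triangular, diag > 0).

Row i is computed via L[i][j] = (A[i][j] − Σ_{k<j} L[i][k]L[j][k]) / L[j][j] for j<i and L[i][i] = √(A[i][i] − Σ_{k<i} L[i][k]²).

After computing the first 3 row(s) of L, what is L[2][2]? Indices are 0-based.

L[2][2] = 1

Step 1: L[0][0] = √(16) = 4.
  L[1][0] = (4) / L[0][0] = 1.
Step 2: L[1][1] = √(1) = 1.
  L[2][0] = (8) / L[0][0] = 2.
  L[2][1] = (1) / L[1][1] = 1.
Step 3: L[2][2] = √(1) = 1.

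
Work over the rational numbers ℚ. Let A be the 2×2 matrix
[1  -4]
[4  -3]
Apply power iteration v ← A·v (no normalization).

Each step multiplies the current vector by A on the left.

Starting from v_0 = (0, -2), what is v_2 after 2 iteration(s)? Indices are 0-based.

v_0 = (0, -2).
v_1 = A·v_0 = (8, 6).
v_2 = A·v_1 = (-16, 14).

v_2 = (-16, 14)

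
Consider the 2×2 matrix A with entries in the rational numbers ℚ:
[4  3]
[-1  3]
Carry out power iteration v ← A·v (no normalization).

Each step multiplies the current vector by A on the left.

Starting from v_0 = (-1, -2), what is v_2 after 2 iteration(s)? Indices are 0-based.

v_0 = (-1, -2).
v_1 = A·v_0 = (-10, -5).
v_2 = A·v_1 = (-55, -5).

v_2 = (-55, -5)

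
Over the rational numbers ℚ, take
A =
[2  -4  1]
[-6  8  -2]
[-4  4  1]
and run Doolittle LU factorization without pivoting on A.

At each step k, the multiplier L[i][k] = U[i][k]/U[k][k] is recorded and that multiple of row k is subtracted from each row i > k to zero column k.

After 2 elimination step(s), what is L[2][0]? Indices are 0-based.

[col 0] pivot 2
  R1 -= -3*R0 → (0, -4, 1)  (L[1][0] := -3)
  R2 -= -2*R0 → (0, -4, 3)  (L[2][0] := -2)
[col 1] pivot -4
  R2 -= 1*R1 → (0, 0, 2)  (L[2][1] := 1)

L[2][0] = -2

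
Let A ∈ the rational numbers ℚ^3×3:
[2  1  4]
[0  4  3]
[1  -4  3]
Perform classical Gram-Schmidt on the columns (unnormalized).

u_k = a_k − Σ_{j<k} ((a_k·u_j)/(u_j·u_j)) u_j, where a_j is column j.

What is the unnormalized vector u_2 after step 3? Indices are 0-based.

Step 1: u_0 = a_0 = (2, 0, 1).
Step 2: u_1 = a_1 − (-2/5)·u_0 = (9/5, 4, -18/5).
Step 3: u_2 = a_2 − (11/5)·u_0 − (6/23)·u_1 = (-20/23, 45/23, 40/23).

u_2 = (-20/23, 45/23, 40/23)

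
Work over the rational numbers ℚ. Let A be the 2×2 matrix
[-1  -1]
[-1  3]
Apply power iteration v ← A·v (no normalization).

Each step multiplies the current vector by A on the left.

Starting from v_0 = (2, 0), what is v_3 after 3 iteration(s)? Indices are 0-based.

v_3 = (0, -16)

v_0 = (2, 0).
v_1 = A·v_0 = (-2, -2).
v_2 = A·v_1 = (4, -4).
v_3 = A·v_2 = (0, -16).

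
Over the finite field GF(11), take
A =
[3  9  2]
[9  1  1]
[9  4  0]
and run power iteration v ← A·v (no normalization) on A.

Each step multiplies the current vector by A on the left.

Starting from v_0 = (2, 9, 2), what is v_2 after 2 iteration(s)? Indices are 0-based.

v_2 = (4, 0, 0)

v_0 = (2, 9, 2).
v_1 = A·v_0 = (3, 7, 10).
v_2 = A·v_1 = (4, 0, 0).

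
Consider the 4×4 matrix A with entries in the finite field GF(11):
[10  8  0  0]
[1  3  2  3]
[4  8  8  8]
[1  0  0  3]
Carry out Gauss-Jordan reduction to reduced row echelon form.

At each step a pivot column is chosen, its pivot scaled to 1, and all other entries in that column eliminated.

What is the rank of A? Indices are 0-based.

rank = 4

pivot(0,0)=10: scale R0 → (1, 3, 0, 0)
  clear (1,0): R1 −= (1)R0 → (0, 0, 2, 3)
  clear (2,0): R2 −= (4)R0 → (0, 7, 8, 8)
  clear (3,0): R3 −= (1)R0 → (0, 8, 0, 3)
pivot(1,1): swap R1↔R2
pivot(1,1)=7: scale R1 → (0, 1, 9, 9)
  clear (0,1): R0 −= (3)R1 → (1, 0, 6, 6)
  clear (3,1): R3 −= (8)R1 → (0, 0, 5, 8)
pivot(2,2)=2: scale R2 → (0, 0, 1, 7)
  clear (0,2): R0 −= (6)R2 → (1, 0, 0, 8)
  clear (1,2): R1 −= (9)R2 → (0, 1, 0, 1)
  clear (3,2): R3 −= (5)R2 → (0, 0, 0, 6)
pivot(3,3)=6: scale R3 → (0, 0, 0, 1)
  clear (0,3): R0 −= (8)R3 → (1, 0, 0, 0)
  clear (1,3): R1 −= (1)R3 → (0, 1, 0, 0)
  clear (2,3): R2 −= (7)R3 → (0, 0, 1, 0)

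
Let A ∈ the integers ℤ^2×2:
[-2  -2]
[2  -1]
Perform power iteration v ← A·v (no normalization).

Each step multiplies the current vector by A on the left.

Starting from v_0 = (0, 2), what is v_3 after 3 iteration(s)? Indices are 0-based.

v_3 = (-12, 30)

v_0 = (0, 2).
v_1 = A·v_0 = (-4, -2).
v_2 = A·v_1 = (12, -6).
v_3 = A·v_2 = (-12, 30).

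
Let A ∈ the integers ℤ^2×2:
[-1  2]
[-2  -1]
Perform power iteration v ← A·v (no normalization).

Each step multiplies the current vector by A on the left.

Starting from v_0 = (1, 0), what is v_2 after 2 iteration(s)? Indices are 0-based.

v_2 = (-3, 4)

v_0 = (1, 0).
v_1 = A·v_0 = (-1, -2).
v_2 = A·v_1 = (-3, 4).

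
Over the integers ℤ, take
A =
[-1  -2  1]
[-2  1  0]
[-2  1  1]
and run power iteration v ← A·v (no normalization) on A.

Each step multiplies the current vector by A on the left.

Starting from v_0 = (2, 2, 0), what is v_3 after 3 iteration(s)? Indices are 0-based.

v_3 = (-20, -6, 2)

v_0 = (2, 2, 0).
v_1 = A·v_0 = (-6, -2, -2).
v_2 = A·v_1 = (8, 10, 8).
v_3 = A·v_2 = (-20, -6, 2).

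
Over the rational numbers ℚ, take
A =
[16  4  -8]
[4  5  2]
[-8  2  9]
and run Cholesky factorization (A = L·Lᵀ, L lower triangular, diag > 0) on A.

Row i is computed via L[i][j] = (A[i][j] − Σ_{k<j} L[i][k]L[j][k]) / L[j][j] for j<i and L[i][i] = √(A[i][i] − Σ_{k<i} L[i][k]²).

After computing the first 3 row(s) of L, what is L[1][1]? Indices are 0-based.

Step 1: L[0][0] = √(16) = 4.
  L[1][0] = (4) / L[0][0] = 1.
Step 2: L[1][1] = √(4) = 2.
  L[2][0] = (-8) / L[0][0] = -2.
  L[2][1] = (4) / L[1][1] = 2.
Step 3: L[2][2] = √(1) = 1.

L[1][1] = 2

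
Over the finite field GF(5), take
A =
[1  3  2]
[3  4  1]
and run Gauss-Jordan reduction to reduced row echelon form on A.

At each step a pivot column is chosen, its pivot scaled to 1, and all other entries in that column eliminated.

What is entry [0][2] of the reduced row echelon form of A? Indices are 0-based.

M[0][2] = 2

[1] R0 /= 1  ⇒  (1, 3, 2)
     R1 -= 3·R0  ⇒  (0, 0, 0)
column 1 empty below row 1
column 2 empty below row 1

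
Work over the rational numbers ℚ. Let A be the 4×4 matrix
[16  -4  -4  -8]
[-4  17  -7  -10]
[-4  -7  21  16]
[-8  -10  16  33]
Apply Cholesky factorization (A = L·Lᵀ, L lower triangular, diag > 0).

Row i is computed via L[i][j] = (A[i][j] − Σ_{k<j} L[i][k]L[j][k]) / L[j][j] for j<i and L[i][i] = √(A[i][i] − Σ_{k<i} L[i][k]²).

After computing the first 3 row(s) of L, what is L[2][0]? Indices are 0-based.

L[2][0] = -1

Step 1: L[0][0] = √(16) = 4.
  L[1][0] = (-4) / L[0][0] = -1.
Step 2: L[1][1] = √(16) = 4.
  L[2][0] = (-4) / L[0][0] = -1.
  L[2][1] = (-8) / L[1][1] = -2.
Step 3: L[2][2] = √(16) = 4.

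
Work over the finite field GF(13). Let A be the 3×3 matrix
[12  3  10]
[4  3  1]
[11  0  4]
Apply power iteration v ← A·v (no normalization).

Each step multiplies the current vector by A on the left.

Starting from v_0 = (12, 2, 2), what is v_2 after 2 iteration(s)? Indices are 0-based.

v_0 = (12, 2, 2).
v_1 = A·v_0 = (1, 4, 10).
v_2 = A·v_1 = (7, 0, 12).

v_2 = (7, 0, 12)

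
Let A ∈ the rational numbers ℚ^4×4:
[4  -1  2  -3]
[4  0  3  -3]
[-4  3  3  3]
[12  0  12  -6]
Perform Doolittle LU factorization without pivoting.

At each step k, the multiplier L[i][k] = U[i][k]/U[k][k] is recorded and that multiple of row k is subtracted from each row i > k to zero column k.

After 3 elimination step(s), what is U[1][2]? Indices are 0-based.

U[1][2] = 1

k=0: U[0][0]=4
  eliminate (1,0): mult=1, new row 1: (0, 1, 1, 0); set L[1][0]=1
  eliminate (2,0): mult=-1, new row 2: (0, 2, 5, 0); set L[2][0]=-1
  eliminate (3,0): mult=3, new row 3: (0, 3, 6, 3); set L[3][0]=3
k=1: U[1][1]=1
  eliminate (2,1): mult=2, new row 2: (0, 0, 3, 0); set L[2][1]=2
  eliminate (3,1): mult=3, new row 3: (0, 0, 3, 3); set L[3][1]=3
k=2: U[2][2]=3
  eliminate (3,2): mult=1, new row 3: (0, 0, 0, 3); set L[3][2]=1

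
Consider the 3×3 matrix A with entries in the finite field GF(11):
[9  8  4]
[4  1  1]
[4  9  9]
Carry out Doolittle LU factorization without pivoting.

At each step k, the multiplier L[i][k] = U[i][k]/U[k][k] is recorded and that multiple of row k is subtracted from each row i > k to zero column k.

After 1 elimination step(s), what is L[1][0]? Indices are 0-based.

L[1][0] = 9

k=0: U[0][0]=9
  eliminate (1,0): mult=9, new row 1: (0, 6, 9); set L[1][0]=9
  eliminate (2,0): mult=9, new row 2: (0, 3, 6); set L[2][0]=9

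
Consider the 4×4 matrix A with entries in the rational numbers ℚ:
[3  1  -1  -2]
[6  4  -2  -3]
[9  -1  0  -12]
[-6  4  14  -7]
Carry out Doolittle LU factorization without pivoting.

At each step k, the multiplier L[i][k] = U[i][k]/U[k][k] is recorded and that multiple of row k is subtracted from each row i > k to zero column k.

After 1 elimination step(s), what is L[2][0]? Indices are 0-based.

L[2][0] = 3

k=0: U[0][0]=3
  eliminate (1,0): mult=2, new row 1: (0, 2, 0, 1); set L[1][0]=2
  eliminate (2,0): mult=3, new row 2: (0, -4, 3, -6); set L[2][0]=3
  eliminate (3,0): mult=-2, new row 3: (0, 6, 12, -11); set L[3][0]=-2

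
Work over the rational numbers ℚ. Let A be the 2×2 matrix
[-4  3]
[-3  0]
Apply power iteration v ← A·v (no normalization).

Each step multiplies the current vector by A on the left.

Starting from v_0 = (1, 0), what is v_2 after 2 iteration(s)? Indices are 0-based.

v_2 = (7, 12)

v_0 = (1, 0).
v_1 = A·v_0 = (-4, -3).
v_2 = A·v_1 = (7, 12).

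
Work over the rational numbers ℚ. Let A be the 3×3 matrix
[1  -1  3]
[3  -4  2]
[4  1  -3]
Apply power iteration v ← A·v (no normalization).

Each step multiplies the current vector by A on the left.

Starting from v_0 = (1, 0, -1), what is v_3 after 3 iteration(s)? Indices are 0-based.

v_3 = (-70, -18, 160)

v_0 = (1, 0, -1).
v_1 = A·v_0 = (-2, 1, 7).
v_2 = A·v_1 = (18, 4, -28).
v_3 = A·v_2 = (-70, -18, 160).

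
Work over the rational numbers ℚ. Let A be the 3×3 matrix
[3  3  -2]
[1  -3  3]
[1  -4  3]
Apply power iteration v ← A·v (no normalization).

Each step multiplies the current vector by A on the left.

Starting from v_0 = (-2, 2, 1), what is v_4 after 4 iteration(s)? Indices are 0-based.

v_4 = (-125, -15, -23)

v_0 = (-2, 2, 1).
v_1 = A·v_0 = (-2, -5, -7).
v_2 = A·v_1 = (-7, -8, -3).
v_3 = A·v_2 = (-39, 8, 16).
v_4 = A·v_3 = (-125, -15, -23).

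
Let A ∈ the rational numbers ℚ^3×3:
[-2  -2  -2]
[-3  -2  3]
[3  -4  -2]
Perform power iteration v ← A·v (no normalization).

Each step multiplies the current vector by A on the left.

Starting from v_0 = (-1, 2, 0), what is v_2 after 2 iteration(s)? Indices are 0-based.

v_2 = (28, -25, 20)

v_0 = (-1, 2, 0).
v_1 = A·v_0 = (-2, -1, -11).
v_2 = A·v_1 = (28, -25, 20).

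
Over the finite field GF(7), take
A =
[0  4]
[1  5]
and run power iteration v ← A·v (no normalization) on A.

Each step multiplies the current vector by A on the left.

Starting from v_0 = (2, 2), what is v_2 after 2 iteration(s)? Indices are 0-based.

v_2 = (6, 5)

v_0 = (2, 2).
v_1 = A·v_0 = (1, 5).
v_2 = A·v_1 = (6, 5).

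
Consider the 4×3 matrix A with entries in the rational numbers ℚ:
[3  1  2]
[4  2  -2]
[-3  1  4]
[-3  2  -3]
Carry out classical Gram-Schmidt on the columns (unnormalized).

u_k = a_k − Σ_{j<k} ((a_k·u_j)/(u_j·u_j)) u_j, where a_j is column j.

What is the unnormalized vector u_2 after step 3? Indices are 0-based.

Step 1: u_0 = a_0 = (3, 4, -3, -3).
Step 2: u_1 = a_1 − (2/43)·u_0 = (37/43, 78/43, 49/43, 92/43).
Step 3: u_2 = a_2 − (-5/43)·u_0 − (-27/71)·u_1 = (190/71, -60/71, 290/71, -180/71).

u_2 = (190/71, -60/71, 290/71, -180/71)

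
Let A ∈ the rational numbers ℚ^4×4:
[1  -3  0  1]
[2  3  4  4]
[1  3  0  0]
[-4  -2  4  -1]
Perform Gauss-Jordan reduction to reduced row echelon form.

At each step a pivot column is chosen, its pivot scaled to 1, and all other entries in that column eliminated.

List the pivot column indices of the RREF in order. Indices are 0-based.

pivot(0,0)=1: scale R0 → (1, -3, 0, 1)
  clear (1,0): R1 −= (2)R0 → (0, 9, 4, 2)
  clear (2,0): R2 −= (1)R0 → (0, 6, 0, -1)
  clear (3,0): R3 −= (-4)R0 → (0, -14, 4, 3)
pivot(1,1)=9: scale R1 → (0, 1, 4/9, 2/9)
  clear (0,1): R0 −= (-3)R1 → (1, 0, 4/3, 5/3)
  clear (2,1): R2 −= (6)R1 → (0, 0, -8/3, -7/3)
  clear (3,1): R3 −= (-14)R1 → (0, 0, 92/9, 55/9)
pivot(2,2)=-8/3: scale R2 → (0, 0, 1, 7/8)
  clear (0,2): R0 −= (4/3)R2 → (1, 0, 0, 1/2)
  clear (1,2): R1 −= (4/9)R2 → (0, 1, 0, -1/6)
  clear (3,2): R3 −= (92/9)R2 → (0, 0, 0, -17/6)
pivot(3,3)=-17/6: scale R3 → (0, 0, 0, 1)
  clear (0,3): R0 −= (1/2)R3 → (1, 0, 0, 0)
  clear (1,3): R1 −= (-1/6)R3 → (0, 1, 0, 0)
  clear (2,3): R2 −= (7/8)R3 → (0, 0, 1, 0)

pivot columns: 0, 1, 2, 3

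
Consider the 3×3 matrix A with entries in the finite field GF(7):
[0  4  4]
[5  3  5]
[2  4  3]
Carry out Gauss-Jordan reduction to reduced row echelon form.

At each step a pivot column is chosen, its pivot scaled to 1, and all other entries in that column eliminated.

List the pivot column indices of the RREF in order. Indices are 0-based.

pivot columns: 0, 1, 2

step 1: exchange rows 0,1
step 1: normalize row 0 (÷5) = (1, 2, 1)
  row 2: subtract 2×row0 = (0, 0, 1)
step 2: normalize row 1 (÷4) = (0, 1, 1)
  row 0: subtract 2×row1 = (1, 0, 6)
step 3: normalize row 2 (÷1) = (0, 0, 1)
  row 0: subtract 6×row2 = (1, 0, 0)
  row 1: subtract 1×row2 = (0, 1, 0)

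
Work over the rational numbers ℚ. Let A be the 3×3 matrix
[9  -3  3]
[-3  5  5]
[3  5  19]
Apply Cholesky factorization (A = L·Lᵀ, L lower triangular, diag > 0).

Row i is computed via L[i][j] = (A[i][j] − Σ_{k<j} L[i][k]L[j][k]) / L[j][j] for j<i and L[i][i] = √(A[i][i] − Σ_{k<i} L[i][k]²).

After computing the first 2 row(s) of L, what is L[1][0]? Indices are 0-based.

Step 1: L[0][0] = √(9) = 3.
  L[1][0] = (-3) / L[0][0] = -1.
Step 2: L[1][1] = √(4) = 2.

L[1][0] = -1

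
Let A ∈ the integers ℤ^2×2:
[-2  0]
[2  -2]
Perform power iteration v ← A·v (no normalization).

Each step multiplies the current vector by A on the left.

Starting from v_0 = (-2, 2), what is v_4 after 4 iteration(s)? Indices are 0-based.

v_4 = (-32, 160)

v_0 = (-2, 2).
v_1 = A·v_0 = (4, -8).
v_2 = A·v_1 = (-8, 24).
v_3 = A·v_2 = (16, -64).
v_4 = A·v_3 = (-32, 160).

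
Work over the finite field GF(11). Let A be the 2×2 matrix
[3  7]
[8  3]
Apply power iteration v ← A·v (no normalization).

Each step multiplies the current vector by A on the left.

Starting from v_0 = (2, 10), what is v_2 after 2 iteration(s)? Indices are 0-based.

v_0 = (2, 10).
v_1 = A·v_0 = (10, 2).
v_2 = A·v_1 = (0, 9).

v_2 = (0, 9)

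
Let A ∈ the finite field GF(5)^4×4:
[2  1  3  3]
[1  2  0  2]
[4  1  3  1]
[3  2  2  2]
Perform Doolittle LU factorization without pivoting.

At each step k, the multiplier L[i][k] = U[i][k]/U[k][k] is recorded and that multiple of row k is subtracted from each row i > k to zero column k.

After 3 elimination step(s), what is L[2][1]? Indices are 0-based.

L[2][1] = 1

Step 1: pivot at (0,0) is 2.
  row1 ← row1 − (3)·row0  ⇒  L[1][0]=3, U row1=(0, 4, 1, 3)
  row2 ← row2 − (2)·row0  ⇒  L[2][0]=2, U row2=(0, 4, 2, 0)
  row3 ← row3 − (4)·row0  ⇒  L[3][0]=4, U row3=(0, 3, 0, 0)
Step 2: pivot at (1,1) is 4.
  row2 ← row2 − (1)·row1  ⇒  L[2][1]=1, U row2=(0, 0, 1, 2)
  row3 ← row3 − (2)·row1  ⇒  L[3][1]=2, U row3=(0, 0, 3, 4)
Step 3: pivot at (2,2) is 1.
  row3 ← row3 − (3)·row2  ⇒  L[3][2]=3, U row3=(0, 0, 0, 3)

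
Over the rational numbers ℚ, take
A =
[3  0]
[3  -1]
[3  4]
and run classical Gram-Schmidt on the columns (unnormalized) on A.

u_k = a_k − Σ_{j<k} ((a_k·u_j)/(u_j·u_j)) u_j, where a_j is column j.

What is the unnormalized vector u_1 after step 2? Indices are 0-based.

u_1 = (-1, -2, 3)

Step 1: u_0 = a_0 = (3, 3, 3).
Step 2: u_1 = a_1 − (1/3)·u_0 = (-1, -2, 3).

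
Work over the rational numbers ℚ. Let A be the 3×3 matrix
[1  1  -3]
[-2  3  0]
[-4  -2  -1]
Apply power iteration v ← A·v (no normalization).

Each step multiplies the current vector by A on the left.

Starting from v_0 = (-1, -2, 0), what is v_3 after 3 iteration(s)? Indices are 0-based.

v_3 = (-73, 44, 124)

v_0 = (-1, -2, 0).
v_1 = A·v_0 = (-3, -4, 8).
v_2 = A·v_1 = (-31, -6, 12).
v_3 = A·v_2 = (-73, 44, 124).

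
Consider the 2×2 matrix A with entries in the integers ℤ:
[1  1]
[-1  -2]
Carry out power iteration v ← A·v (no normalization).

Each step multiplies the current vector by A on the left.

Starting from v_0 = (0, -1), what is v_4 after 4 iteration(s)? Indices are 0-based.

v_0 = (0, -1).
v_1 = A·v_0 = (-1, 2).
v_2 = A·v_1 = (1, -3).
v_3 = A·v_2 = (-2, 5).
v_4 = A·v_3 = (3, -8).

v_4 = (3, -8)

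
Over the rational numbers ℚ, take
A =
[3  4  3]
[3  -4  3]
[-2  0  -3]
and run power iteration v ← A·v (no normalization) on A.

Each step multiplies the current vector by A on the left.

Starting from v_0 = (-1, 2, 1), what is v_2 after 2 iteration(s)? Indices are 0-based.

v_0 = (-1, 2, 1).
v_1 = A·v_0 = (8, -8, -1).
v_2 = A·v_1 = (-11, 53, -13).

v_2 = (-11, 53, -13)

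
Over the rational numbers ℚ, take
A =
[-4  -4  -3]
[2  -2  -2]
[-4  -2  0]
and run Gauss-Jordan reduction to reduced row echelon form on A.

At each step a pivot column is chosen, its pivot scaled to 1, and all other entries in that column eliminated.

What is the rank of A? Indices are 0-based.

rank = 3

pivot(0,0)=-4: scale R0 → (1, 1, 3/4)
  clear (1,0): R1 −= (2)R0 → (0, -4, -7/2)
  clear (2,0): R2 −= (-4)R0 → (0, 2, 3)
pivot(1,1)=-4: scale R1 → (0, 1, 7/8)
  clear (0,1): R0 −= (1)R1 → (1, 0, -1/8)
  clear (2,1): R2 −= (2)R1 → (0, 0, 5/4)
pivot(2,2)=5/4: scale R2 → (0, 0, 1)
  clear (0,2): R0 −= (-1/8)R2 → (1, 0, 0)
  clear (1,2): R1 −= (7/8)R2 → (0, 1, 0)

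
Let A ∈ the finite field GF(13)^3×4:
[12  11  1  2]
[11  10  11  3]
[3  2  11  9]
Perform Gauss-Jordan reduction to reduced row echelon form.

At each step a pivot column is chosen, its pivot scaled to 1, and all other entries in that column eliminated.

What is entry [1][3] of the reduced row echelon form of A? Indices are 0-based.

pivot(0,0)=12: scale R0 → (1, 2, 12, 11)
  clear (1,0): R1 −= (11)R0 → (0, 1, 9, 12)
  clear (2,0): R2 −= (3)R0 → (0, 9, 1, 2)
pivot(1,1)=1: scale R1 → (0, 1, 9, 12)
  clear (0,1): R0 −= (2)R1 → (1, 0, 7, 0)
  clear (2,1): R2 −= (9)R1 → (0, 0, 11, 11)
pivot(2,2)=11: scale R2 → (0, 0, 1, 1)
  clear (0,2): R0 −= (7)R2 → (1, 0, 0, 6)
  clear (1,2): R1 −= (9)R2 → (0, 1, 0, 3)

M[1][3] = 3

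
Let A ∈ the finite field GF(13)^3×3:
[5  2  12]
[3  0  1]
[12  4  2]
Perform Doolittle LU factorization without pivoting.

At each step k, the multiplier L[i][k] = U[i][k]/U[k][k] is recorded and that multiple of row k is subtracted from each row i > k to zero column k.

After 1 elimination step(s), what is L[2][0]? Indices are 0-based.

L[2][0] = 5

[col 0] pivot 5
  R1 -= 11*R0 → (0, 4, 12)  (L[1][0] := 11)
  R2 -= 5*R0 → (0, 7, 7)  (L[2][0] := 5)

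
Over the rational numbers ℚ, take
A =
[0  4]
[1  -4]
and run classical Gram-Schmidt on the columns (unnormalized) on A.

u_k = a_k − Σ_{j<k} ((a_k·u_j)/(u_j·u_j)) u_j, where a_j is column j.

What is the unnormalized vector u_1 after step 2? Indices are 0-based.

u_1 = (4, 0)

Step 1: u_0 = a_0 = (0, 1).
Step 2: u_1 = a_1 − (-4)·u_0 = (4, 0).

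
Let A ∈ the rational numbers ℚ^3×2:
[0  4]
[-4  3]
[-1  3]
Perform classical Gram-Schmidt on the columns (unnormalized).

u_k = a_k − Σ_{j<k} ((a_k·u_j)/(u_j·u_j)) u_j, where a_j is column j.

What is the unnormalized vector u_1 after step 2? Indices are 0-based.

u_1 = (4, -9/17, 36/17)

Step 1: u_0 = a_0 = (0, -4, -1).
Step 2: u_1 = a_1 − (-15/17)·u_0 = (4, -9/17, 36/17).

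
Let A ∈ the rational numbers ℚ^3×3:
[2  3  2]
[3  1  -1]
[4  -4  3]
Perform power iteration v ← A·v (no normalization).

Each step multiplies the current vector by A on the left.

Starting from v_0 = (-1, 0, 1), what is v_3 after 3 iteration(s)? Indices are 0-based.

v_3 = (-11, -58, -5)

v_0 = (-1, 0, 1).
v_1 = A·v_0 = (0, -4, -1).
v_2 = A·v_1 = (-14, -3, 13).
v_3 = A·v_2 = (-11, -58, -5).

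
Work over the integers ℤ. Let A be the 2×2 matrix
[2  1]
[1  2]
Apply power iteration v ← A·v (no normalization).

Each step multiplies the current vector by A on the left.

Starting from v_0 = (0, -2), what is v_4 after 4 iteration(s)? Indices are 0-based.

v_4 = (-80, -82)

v_0 = (0, -2).
v_1 = A·v_0 = (-2, -4).
v_2 = A·v_1 = (-8, -10).
v_3 = A·v_2 = (-26, -28).
v_4 = A·v_3 = (-80, -82).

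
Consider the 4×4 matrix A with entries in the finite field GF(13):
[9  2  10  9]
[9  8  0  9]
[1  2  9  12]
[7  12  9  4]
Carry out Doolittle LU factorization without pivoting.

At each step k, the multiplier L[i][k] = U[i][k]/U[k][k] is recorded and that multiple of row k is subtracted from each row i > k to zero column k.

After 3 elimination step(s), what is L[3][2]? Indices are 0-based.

L[3][2] = 5

Step 1: pivot at (0,0) is 9.
  row1 ← row1 − (1)·row0  ⇒  L[1][0]=1, U row1=(0, 6, 3, 0)
  row2 ← row2 − (3)·row0  ⇒  L[2][0]=3, U row2=(0, 9, 5, 11)
  row3 ← row3 − (8)·row0  ⇒  L[3][0]=8, U row3=(0, 9, 7, 10)
Step 2: pivot at (1,1) is 6.
  row2 ← row2 − (8)·row1  ⇒  L[2][1]=8, U row2=(0, 0, 7, 11)
  row3 ← row3 − (8)·row1  ⇒  L[3][1]=8, U row3=(0, 0, 9, 10)
Step 3: pivot at (2,2) is 7.
  row3 ← row3 − (5)·row2  ⇒  L[3][2]=5, U row3=(0, 0, 0, 7)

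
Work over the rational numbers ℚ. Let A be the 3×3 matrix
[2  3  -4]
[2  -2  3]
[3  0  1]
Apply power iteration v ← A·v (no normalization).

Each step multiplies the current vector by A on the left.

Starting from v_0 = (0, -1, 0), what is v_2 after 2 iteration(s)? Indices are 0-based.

v_0 = (0, -1, 0).
v_1 = A·v_0 = (-3, 2, 0).
v_2 = A·v_1 = (0, -10, -9).

v_2 = (0, -10, -9)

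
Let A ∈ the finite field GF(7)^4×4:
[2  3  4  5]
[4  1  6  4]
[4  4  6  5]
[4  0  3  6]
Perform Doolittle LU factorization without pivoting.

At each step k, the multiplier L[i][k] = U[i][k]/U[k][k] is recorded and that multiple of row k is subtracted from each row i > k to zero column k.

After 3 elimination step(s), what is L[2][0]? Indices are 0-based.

[col 0] pivot 2
  R1 -= 2*R0 → (0, 2, 5, 1)  (L[1][0] := 2)
  R2 -= 2*R0 → (0, 5, 5, 2)  (L[2][0] := 2)
  R3 -= 2*R0 → (0, 1, 2, 3)  (L[3][0] := 2)
[col 1] pivot 2
  R2 -= 6*R1 → (0, 0, 3, 3)  (L[2][1] := 6)
  R3 -= 4*R1 → (0, 0, 3, 6)  (L[3][1] := 4)
[col 2] pivot 3
  R3 -= 1*R2 → (0, 0, 0, 3)  (L[3][2] := 1)

L[2][0] = 2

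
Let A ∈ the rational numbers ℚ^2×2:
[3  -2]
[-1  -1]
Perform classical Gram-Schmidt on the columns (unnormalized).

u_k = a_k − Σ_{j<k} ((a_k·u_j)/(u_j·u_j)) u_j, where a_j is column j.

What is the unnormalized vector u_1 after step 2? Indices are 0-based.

u_1 = (-1/2, -3/2)

Step 1: u_0 = a_0 = (3, -1).
Step 2: u_1 = a_1 − (-1/2)·u_0 = (-1/2, -3/2).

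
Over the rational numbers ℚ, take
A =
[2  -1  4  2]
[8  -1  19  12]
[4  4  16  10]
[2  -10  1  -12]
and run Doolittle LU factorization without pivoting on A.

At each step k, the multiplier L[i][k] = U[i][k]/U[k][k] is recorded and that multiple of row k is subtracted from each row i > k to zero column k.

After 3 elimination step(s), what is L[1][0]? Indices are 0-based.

L[1][0] = 4

[col 0] pivot 2
  R1 -= 4*R0 → (0, 3, 3, 4)  (L[1][0] := 4)
  R2 -= 2*R0 → (0, 6, 8, 6)  (L[2][0] := 2)
  R3 -= 1*R0 → (0, -9, -3, -14)  (L[3][0] := 1)
[col 1] pivot 3
  R2 -= 2*R1 → (0, 0, 2, -2)  (L[2][1] := 2)
  R3 -= -3*R1 → (0, 0, 6, -2)  (L[3][1] := -3)
[col 2] pivot 2
  R3 -= 3*R2 → (0, 0, 0, 4)  (L[3][2] := 3)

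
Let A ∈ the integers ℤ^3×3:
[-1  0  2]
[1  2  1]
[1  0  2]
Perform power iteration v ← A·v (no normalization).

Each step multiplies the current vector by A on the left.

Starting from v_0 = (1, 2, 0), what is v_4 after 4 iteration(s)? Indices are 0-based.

v_0 = (1, 2, 0).
v_1 = A·v_0 = (-1, 5, 1).
v_2 = A·v_1 = (3, 10, 1).
v_3 = A·v_2 = (-1, 24, 5).
v_4 = A·v_3 = (11, 52, 9).

v_4 = (11, 52, 9)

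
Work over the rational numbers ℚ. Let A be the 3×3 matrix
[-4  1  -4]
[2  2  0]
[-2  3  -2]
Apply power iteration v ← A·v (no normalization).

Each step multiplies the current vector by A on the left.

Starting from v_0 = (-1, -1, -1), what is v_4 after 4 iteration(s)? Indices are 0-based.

v_0 = (-1, -1, -1).
v_1 = A·v_0 = (7, -4, 1).
v_2 = A·v_1 = (-36, 6, -28).
v_3 = A·v_2 = (262, -60, 146).
v_4 = A·v_3 = (-1692, 404, -996).

v_4 = (-1692, 404, -996)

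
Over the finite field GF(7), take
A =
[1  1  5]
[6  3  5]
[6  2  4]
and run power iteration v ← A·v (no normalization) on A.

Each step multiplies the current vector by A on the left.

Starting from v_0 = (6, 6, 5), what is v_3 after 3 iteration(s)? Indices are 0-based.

v_3 = (0, 0, 5)

v_0 = (6, 6, 5).
v_1 = A·v_0 = (2, 2, 5).
v_2 = A·v_1 = (1, 1, 1).
v_3 = A·v_2 = (0, 0, 5).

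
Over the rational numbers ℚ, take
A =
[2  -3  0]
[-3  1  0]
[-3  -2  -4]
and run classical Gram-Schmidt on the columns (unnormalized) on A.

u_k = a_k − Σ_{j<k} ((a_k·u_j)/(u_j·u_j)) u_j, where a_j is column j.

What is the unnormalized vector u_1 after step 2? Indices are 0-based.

Step 1: u_0 = a_0 = (2, -3, -3).
Step 2: u_1 = a_1 − (-3/22)·u_0 = (-30/11, 13/22, -53/22).

u_1 = (-30/11, 13/22, -53/22)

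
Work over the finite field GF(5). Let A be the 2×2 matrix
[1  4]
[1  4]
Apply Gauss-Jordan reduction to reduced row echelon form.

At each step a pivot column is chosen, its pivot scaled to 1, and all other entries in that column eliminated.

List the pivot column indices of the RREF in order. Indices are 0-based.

step 1: normalize row 0 (÷1) = (1, 4)
  row 1: subtract 1×row0 = (0, 0)
skip col 1 (zero from row 1)

pivot columns: 0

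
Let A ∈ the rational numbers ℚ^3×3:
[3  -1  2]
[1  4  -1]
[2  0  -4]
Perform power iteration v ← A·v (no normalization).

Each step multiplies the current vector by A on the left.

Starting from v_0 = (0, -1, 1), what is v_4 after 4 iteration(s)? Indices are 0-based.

v_0 = (0, -1, 1).
v_1 = A·v_0 = (3, -5, -4).
v_2 = A·v_1 = (6, -13, 22).
v_3 = A·v_2 = (75, -68, -76).
v_4 = A·v_3 = (141, -121, 454).

v_4 = (141, -121, 454)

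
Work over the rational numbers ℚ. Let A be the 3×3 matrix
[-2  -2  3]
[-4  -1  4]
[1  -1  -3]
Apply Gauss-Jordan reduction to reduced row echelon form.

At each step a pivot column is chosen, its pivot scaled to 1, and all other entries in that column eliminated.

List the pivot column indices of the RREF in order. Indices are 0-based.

pivot(0,0)=-2: scale R0 → (1, 1, -3/2)
  clear (1,0): R1 −= (-4)R0 → (0, 3, -2)
  clear (2,0): R2 −= (1)R0 → (0, -2, -3/2)
pivot(1,1)=3: scale R1 → (0, 1, -2/3)
  clear (0,1): R0 −= (1)R1 → (1, 0, -5/6)
  clear (2,1): R2 −= (-2)R1 → (0, 0, -17/6)
pivot(2,2)=-17/6: scale R2 → (0, 0, 1)
  clear (0,2): R0 −= (-5/6)R2 → (1, 0, 0)
  clear (1,2): R1 −= (-2/3)R2 → (0, 1, 0)

pivot columns: 0, 1, 2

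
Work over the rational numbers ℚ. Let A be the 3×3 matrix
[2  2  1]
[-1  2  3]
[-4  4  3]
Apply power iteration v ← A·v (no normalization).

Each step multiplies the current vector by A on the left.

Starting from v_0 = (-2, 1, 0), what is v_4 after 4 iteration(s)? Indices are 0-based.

v_4 = (1180, 1228, 1188)

v_0 = (-2, 1, 0).
v_1 = A·v_0 = (-2, 4, 12).
v_2 = A·v_1 = (16, 46, 60).
v_3 = A·v_2 = (184, 256, 300).
v_4 = A·v_3 = (1180, 1228, 1188).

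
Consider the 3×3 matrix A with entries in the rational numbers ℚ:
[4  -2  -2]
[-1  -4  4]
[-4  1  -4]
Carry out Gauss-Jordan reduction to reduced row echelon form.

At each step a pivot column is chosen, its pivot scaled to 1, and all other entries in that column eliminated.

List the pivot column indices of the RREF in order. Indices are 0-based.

pivot columns: 0, 1, 2

step 1: normalize row 0 (÷4) = (1, -1/2, -1/2)
  row 1: subtract -1×row0 = (0, -9/2, 7/2)
  row 2: subtract -4×row0 = (0, -1, -6)
step 2: normalize row 1 (÷-9/2) = (0, 1, -7/9)
  row 0: subtract -1/2×row1 = (1, 0, -8/9)
  row 2: subtract -1×row1 = (0, 0, -61/9)
step 3: normalize row 2 (÷-61/9) = (0, 0, 1)
  row 0: subtract -8/9×row2 = (1, 0, 0)
  row 1: subtract -7/9×row2 = (0, 1, 0)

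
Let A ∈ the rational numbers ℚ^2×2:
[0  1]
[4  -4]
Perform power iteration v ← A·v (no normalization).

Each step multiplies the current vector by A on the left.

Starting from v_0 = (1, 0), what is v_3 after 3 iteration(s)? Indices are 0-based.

v_0 = (1, 0).
v_1 = A·v_0 = (0, 4).
v_2 = A·v_1 = (4, -16).
v_3 = A·v_2 = (-16, 80).

v_3 = (-16, 80)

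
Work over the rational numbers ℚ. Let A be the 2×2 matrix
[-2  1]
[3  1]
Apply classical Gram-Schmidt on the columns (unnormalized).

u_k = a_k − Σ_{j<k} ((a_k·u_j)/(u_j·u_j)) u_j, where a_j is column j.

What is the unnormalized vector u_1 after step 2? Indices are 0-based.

Step 1: u_0 = a_0 = (-2, 3).
Step 2: u_1 = a_1 − (1/13)·u_0 = (15/13, 10/13).

u_1 = (15/13, 10/13)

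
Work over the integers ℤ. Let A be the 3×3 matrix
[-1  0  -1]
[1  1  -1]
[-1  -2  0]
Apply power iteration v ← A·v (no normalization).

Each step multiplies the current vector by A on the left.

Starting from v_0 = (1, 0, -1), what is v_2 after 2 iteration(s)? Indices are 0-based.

v_0 = (1, 0, -1).
v_1 = A·v_0 = (0, 2, -1).
v_2 = A·v_1 = (1, 3, -4).

v_2 = (1, 3, -4)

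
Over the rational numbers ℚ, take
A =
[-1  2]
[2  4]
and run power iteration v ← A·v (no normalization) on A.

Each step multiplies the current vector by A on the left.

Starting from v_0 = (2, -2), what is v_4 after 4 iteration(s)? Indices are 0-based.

v_4 = (-178, -572)

v_0 = (2, -2).
v_1 = A·v_0 = (-6, -4).
v_2 = A·v_1 = (-2, -28).
v_3 = A·v_2 = (-54, -116).
v_4 = A·v_3 = (-178, -572).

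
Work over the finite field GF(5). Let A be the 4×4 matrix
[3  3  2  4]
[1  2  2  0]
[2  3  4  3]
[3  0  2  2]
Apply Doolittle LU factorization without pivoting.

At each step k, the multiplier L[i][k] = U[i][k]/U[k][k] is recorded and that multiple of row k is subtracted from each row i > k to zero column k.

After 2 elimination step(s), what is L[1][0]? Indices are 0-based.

k=0: U[0][0]=3
  eliminate (1,0): mult=2, new row 1: (0, 1, 3, 2); set L[1][0]=2
  eliminate (2,0): mult=4, new row 2: (0, 1, 1, 2); set L[2][0]=4
  eliminate (3,0): mult=1, new row 3: (0, 2, 0, 3); set L[3][0]=1
k=1: U[1][1]=1
  eliminate (2,1): mult=1, new row 2: (0, 0, 3, 0); set L[2][1]=1
  eliminate (3,1): mult=2, new row 3: (0, 0, 4, 4); set L[3][1]=2

L[1][0] = 2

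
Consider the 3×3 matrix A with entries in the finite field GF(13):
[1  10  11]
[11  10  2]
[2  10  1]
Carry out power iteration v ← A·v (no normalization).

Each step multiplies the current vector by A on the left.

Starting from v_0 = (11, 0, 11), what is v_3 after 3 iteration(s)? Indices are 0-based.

v_3 = (1, 3, 9)

v_0 = (11, 0, 11).
v_1 = A·v_0 = (2, 0, 7).
v_2 = A·v_1 = (1, 10, 11).
v_3 = A·v_2 = (1, 3, 9).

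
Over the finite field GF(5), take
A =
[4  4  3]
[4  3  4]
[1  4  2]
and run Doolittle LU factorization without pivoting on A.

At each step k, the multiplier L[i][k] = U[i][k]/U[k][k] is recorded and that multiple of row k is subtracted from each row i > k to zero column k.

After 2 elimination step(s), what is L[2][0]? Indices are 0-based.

[col 0] pivot 4
  R1 -= 1*R0 → (0, 4, 1)  (L[1][0] := 1)
  R2 -= 4*R0 → (0, 3, 0)  (L[2][0] := 4)
[col 1] pivot 4
  R2 -= 2*R1 → (0, 0, 3)  (L[2][1] := 2)

L[2][0] = 4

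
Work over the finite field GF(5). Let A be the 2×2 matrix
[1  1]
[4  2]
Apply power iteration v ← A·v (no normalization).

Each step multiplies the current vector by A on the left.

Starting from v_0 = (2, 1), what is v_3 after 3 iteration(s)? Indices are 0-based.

v_3 = (0, 1)

v_0 = (2, 1).
v_1 = A·v_0 = (3, 0).
v_2 = A·v_1 = (3, 2).
v_3 = A·v_2 = (0, 1).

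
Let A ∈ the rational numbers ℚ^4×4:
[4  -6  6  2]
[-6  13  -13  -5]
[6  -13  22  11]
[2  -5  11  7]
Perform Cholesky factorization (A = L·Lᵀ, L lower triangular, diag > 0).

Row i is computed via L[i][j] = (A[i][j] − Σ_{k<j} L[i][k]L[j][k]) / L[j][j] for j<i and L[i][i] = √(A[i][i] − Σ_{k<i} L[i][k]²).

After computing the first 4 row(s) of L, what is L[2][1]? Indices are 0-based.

Step 1: L[0][0] = √(4) = 2.
  L[1][0] = (-6) / L[0][0] = -3.
Step 2: L[1][1] = √(4) = 2.
  L[2][0] = (6) / L[0][0] = 3.
  L[2][1] = (-4) / L[1][1] = -2.
Step 3: L[2][2] = √(9) = 3.
  L[3][0] = (2) / L[0][0] = 1.
  L[3][1] = (-2) / L[1][1] = -1.
  L[3][2] = (6) / L[2][2] = 2.
Step 4: L[3][3] = √(1) = 1.

L[2][1] = -2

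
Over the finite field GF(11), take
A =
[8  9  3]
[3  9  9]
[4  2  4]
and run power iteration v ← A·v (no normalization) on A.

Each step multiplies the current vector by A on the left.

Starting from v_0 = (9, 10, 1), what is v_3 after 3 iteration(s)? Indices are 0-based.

v_0 = (9, 10, 1).
v_1 = A·v_0 = (0, 5, 5).
v_2 = A·v_1 = (5, 2, 8).
v_3 = A·v_2 = (5, 6, 1).

v_3 = (5, 6, 1)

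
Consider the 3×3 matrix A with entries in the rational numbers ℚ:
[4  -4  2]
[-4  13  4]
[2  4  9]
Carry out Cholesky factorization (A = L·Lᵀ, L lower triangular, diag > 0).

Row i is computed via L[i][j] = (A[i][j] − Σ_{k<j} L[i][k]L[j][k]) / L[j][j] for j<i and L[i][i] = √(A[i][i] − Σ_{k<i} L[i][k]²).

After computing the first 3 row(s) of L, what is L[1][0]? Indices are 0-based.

Step 1: L[0][0] = √(4) = 2.
  L[1][0] = (-4) / L[0][0] = -2.
Step 2: L[1][1] = √(9) = 3.
  L[2][0] = (2) / L[0][0] = 1.
  L[2][1] = (6) / L[1][1] = 2.
Step 3: L[2][2] = √(4) = 2.

L[1][0] = -2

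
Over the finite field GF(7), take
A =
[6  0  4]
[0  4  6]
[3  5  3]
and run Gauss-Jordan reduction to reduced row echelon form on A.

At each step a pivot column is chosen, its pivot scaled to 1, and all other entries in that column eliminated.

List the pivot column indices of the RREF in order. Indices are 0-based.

[1] R0 /= 6  ⇒  (1, 0, 3)
     R2 -= 3·R0  ⇒  (0, 5, 1)
[2] R1 /= 4  ⇒  (0, 1, 5)
     R2 -= 5·R1  ⇒  (0, 0, 4)
[3] R2 /= 4  ⇒  (0, 0, 1)
     R0 -= 3·R2  ⇒  (1, 0, 0)
     R1 -= 5·R2  ⇒  (0, 1, 0)

pivot columns: 0, 1, 2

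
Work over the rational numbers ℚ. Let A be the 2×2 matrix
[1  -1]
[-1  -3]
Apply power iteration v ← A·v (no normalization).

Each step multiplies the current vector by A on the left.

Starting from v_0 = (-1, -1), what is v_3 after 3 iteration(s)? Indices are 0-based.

v_0 = (-1, -1).
v_1 = A·v_0 = (0, 4).
v_2 = A·v_1 = (-4, -12).
v_3 = A·v_2 = (8, 40).

v_3 = (8, 40)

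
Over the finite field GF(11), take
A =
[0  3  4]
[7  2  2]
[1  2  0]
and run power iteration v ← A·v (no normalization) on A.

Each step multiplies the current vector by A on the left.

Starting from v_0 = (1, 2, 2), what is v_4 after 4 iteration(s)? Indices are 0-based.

v_0 = (1, 2, 2).
v_1 = A·v_0 = (3, 4, 5).
v_2 = A·v_1 = (10, 6, 0).
v_3 = A·v_2 = (7, 5, 0).
v_4 = A·v_3 = (4, 4, 6).

v_4 = (4, 4, 6)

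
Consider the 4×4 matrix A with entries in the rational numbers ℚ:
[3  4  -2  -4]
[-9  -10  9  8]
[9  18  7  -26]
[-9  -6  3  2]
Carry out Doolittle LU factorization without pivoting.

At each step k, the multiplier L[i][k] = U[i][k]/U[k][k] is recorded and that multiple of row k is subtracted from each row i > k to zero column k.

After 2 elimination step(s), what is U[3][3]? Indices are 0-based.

U[3][3] = 2

[col 0] pivot 3
  R1 -= -3*R0 → (0, 2, 3, -4)  (L[1][0] := -3)
  R2 -= 3*R0 → (0, 6, 13, -14)  (L[2][0] := 3)
  R3 -= -3*R0 → (0, 6, -3, -10)  (L[3][0] := -3)
[col 1] pivot 2
  R2 -= 3*R1 → (0, 0, 4, -2)  (L[2][1] := 3)
  R3 -= 3*R1 → (0, 0, -12, 2)  (L[3][1] := 3)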